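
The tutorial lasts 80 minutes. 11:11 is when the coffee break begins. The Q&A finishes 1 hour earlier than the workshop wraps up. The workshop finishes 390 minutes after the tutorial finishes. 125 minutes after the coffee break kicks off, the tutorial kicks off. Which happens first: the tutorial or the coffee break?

The tutorial starts at 11:11 + 125 min = 13:16.
The tutorial starts at 13:16 and the coffee break starts at 11:11, so the coffee break is first.

the coffee break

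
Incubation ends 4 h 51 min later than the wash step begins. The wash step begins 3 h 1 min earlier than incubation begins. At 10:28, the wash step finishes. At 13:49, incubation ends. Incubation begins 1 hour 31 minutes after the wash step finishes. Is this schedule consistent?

Incubation starts at 10:28 + 91 min = 11:59.
The wash step starts at 11:59 − 181 min = 08:58.
Incubation ends at 08:58 + 291 min = 13:49.
That matches the stated 13:49, so the schedule is consistent.

Yes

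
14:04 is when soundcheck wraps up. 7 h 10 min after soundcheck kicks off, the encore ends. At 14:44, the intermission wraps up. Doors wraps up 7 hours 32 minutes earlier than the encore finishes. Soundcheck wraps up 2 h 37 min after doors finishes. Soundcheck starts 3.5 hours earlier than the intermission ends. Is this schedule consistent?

No

Soundcheck starts at 14:44 − 210 min = 11:14.
The encore ends at 11:14 + 430 min = 18:24.
Doors ends at 18:24 − 452 min = 10:52.
Soundcheck ends at 10:52 + 157 min = 13:29.
But soundcheck is also said to end at 14:04 — a 35-minute conflict.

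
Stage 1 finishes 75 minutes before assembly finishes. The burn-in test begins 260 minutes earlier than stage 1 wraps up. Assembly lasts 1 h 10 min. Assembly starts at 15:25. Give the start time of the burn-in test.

11:00

Assembly ends at 15:25 + 70 min = 16:35.
Stage 1 ends at 16:35 − 75 min = 15:20.
The burn-in test starts at 15:20 − 260 min = 11:00.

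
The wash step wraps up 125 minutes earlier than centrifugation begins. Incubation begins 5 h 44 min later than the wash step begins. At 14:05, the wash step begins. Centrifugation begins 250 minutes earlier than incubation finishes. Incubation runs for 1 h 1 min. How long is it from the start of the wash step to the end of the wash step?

Incubation starts at 14:05 + 344 min = 19:49.
Incubation ends at 19:49 + 61 min = 20:50.
Centrifugation starts at 20:50 − 250 min = 16:40.
The wash step ends at 16:40 − 125 min = 14:35.
From 14:05 to 14:35 is 30 minutes.

30 minutes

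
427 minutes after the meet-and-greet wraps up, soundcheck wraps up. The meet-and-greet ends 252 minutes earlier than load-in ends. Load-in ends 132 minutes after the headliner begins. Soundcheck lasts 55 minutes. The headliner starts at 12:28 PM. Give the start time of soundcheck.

4:40 PM

Load-in ends at 12:28 PM + 132 min = 2:40 PM.
The meet-and-greet ends at 2:40 PM − 252 min = 10:28 AM.
Soundcheck ends at 10:28 AM + 427 min = 5:35 PM.
Soundcheck starts at 5:35 PM − 55 min = 4:40 PM.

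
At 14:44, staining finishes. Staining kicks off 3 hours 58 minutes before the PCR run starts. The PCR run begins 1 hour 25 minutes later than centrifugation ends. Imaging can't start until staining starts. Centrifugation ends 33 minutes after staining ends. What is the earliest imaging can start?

12:44

Centrifugation ends at 14:44 + 33 min = 15:17.
The PCR run starts at 15:17 + 85 min = 16:42.
Staining starts at 16:42 − 238 min = 12:44.
Imaging is bounded by staining, so the earliest it can start is 12:44.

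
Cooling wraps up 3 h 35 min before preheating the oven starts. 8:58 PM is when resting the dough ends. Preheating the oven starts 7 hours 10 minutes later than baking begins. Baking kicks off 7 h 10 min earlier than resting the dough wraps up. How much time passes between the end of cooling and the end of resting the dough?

215 minutes

Baking starts at 8:58 PM − 430 min = 1:48 PM.
Preheating the oven starts at 1:48 PM + 430 min = 8:58 PM.
Cooling ends at 8:58 PM − 215 min = 5:23 PM.
From 5:23 PM to 8:58 PM is 215 minutes.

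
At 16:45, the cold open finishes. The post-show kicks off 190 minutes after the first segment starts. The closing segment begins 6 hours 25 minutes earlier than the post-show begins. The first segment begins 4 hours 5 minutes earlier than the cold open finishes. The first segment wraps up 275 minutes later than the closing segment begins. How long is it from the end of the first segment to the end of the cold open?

The first segment starts at 16:45 − 245 min = 12:40.
The post-show starts at 12:40 + 190 min = 15:50.
The closing segment starts at 15:50 − 385 min = 09:25.
The first segment ends at 09:25 + 275 min = 14:00.
From 14:00 to 16:45 is 2 h 45 min.

2 h 45 min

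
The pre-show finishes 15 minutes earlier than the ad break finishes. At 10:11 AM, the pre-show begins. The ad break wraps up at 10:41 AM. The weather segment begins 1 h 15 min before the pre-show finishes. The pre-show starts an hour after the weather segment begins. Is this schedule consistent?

The pre-show ends at 10:41 AM − 15 min = 10:26 AM.
The weather segment starts at 10:26 AM − 75 min = 9:11 AM.
The pre-show starts at 9:11 AM + 60 min = 10:11 AM.
That matches the stated 10:11 AM, so the schedule is consistent.

Yes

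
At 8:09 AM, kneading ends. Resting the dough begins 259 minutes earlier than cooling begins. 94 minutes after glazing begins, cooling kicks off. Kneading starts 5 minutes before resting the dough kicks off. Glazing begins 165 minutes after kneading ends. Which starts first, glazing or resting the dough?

resting the dough

Glazing starts at 8:09 AM + 165 min = 10:54 AM.
Cooling starts at 10:54 AM + 94 min = 12:28 PM.
Resting the dough starts at 12:28 PM − 259 min = 8:09 AM.
Glazing starts at 10:54 AM and resting the dough starts at 8:09 AM, so resting the dough is first.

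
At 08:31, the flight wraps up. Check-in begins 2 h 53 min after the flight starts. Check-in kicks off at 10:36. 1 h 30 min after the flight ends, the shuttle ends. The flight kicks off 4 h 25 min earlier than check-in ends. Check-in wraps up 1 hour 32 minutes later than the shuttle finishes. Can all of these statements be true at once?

The shuttle ends at 08:31 + 90 min = 10:01.
Check-in ends at 10:01 + 92 min = 11:33.
The flight starts at 11:33 − 265 min = 07:08.
Check-in starts at 07:08 + 173 min = 10:01.
But check-in is also said to start at 10:36 — a 35-minute conflict.

No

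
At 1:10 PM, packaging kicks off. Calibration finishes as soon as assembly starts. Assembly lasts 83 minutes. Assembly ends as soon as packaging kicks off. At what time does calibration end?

Assembly ends at 1:10 PM.
Assembly starts at 1:10 PM − 83 min = 11:47 AM.
So calibration ends at 11:47 AM.

11:47 AM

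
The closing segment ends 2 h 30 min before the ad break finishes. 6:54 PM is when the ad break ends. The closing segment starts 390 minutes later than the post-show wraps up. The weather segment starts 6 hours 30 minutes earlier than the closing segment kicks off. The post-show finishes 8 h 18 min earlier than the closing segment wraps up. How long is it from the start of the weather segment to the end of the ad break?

10 hours 48 minutes

The closing segment ends at 6:54 PM − 150 min = 4:24 PM.
The post-show ends at 4:24 PM − 498 min = 8:06 AM.
The closing segment starts at 8:06 AM + 390 min = 2:36 PM.
The weather segment starts at 2:36 PM − 390 min = 8:06 AM.
From 8:06 AM to 6:54 PM is 10 hours 48 minutes.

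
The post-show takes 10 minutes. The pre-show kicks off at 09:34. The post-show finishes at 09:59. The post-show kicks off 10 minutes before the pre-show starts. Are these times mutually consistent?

No

The post-show starts at 09:34 − 10 min = 09:24.
The post-show ends at 09:24 + 10 min = 09:34.
But the post-show is also said to end at 09:59 — a 25-minute conflict.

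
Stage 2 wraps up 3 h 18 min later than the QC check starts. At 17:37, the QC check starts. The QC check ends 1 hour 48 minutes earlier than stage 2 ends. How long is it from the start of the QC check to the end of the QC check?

Stage 2 ends at 17:37 + 198 min = 20:55.
The QC check ends at 20:55 − 108 min = 19:07.
From 17:37 to 19:07 is 1.5 hours.

1.5 hours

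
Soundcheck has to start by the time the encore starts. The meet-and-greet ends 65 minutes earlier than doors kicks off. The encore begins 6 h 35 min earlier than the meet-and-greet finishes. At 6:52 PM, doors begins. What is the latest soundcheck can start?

The meet-and-greet ends at 6:52 PM − 65 min = 5:47 PM.
The encore starts at 5:47 PM − 395 min = 11:12 AM.
Soundcheck is bounded by the encore, so the latest it can start is 11:12 AM.

11:12 AM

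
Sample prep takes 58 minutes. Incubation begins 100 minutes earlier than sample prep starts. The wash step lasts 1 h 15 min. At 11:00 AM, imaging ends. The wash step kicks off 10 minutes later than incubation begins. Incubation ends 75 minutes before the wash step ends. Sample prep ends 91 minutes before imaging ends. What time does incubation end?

7:01 AM

Sample prep ends at 11:00 AM − 91 min = 9:29 AM.
Sample prep starts at 9:29 AM − 58 min = 8:31 AM.
Incubation starts at 8:31 AM − 100 min = 6:51 AM.
The wash step starts at 6:51 AM + 10 min = 7:01 AM.
The wash step ends at 7:01 AM + 75 min = 8:16 AM.
Incubation ends at 8:16 AM − 75 min = 7:01 AM.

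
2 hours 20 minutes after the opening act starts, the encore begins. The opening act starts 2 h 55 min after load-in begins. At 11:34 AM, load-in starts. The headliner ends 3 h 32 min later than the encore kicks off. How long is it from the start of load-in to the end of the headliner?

The opening act starts at 11:34 AM + 175 min = 2:29 PM.
The encore starts at 2:29 PM + 140 min = 4:49 PM.
The headliner ends at 4:49 PM + 212 min = 8:21 PM.
From 11:34 AM to 8:21 PM is 8 hours 47 minutes.

8 hours 47 minutes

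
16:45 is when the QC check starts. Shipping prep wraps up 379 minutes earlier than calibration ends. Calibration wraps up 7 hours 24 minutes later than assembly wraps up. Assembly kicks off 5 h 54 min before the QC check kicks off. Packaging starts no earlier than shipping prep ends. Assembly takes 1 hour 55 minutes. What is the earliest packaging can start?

Assembly starts at 16:45 − 354 min = 10:51.
Assembly ends at 10:51 + 115 min = 12:46.
Calibration ends at 12:46 + 444 min = 20:10.
Shipping prep ends at 20:10 − 379 min = 13:51.
Packaging is bounded by shipping prep, so the earliest it can start is 13:51.

13:51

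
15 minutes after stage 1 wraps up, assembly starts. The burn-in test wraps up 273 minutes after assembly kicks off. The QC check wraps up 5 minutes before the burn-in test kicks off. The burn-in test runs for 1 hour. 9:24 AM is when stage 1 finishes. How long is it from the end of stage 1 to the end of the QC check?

Assembly starts at 9:24 AM + 15 min = 9:39 AM.
The burn-in test ends at 9:39 AM + 273 min = 2:12 PM.
The burn-in test starts at 2:12 PM − 60 min = 1:12 PM.
The QC check ends at 1:12 PM − 5 min = 1:07 PM.
From 9:24 AM to 1:07 PM is 3 hours 43 minutes.

3 hours 43 minutes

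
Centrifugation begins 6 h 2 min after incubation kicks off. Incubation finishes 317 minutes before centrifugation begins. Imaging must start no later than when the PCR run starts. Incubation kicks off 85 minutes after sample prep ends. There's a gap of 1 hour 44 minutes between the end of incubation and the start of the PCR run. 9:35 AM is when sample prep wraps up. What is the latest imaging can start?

Incubation starts at 9:35 AM + 85 min = 11:00 AM.
Centrifugation starts at 11:00 AM + 362 min = 5:02 PM.
Incubation ends at 5:02 PM − 317 min = 11:45 AM.
The PCR run starts at 11:45 AM + 104 min = 1:29 PM.
Imaging is bounded by the PCR run, so the latest it can start is 1:29 PM.

1:29 PM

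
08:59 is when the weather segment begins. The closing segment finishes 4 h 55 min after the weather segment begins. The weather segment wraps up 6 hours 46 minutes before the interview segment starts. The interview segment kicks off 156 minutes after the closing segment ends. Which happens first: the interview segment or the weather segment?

The closing segment ends at 08:59 + 295 min = 13:54.
The interview segment starts at 13:54 + 156 min = 16:30.
The interview segment starts at 16:30 and the weather segment starts at 08:59, so the weather segment is first.

the weather segment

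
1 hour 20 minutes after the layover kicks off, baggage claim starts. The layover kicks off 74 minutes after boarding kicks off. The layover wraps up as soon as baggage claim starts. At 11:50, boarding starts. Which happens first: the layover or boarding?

boarding

The layover starts at 11:50 + 74 min = 13:04.
The layover starts at 13:04 and boarding starts at 11:50, so boarding is first.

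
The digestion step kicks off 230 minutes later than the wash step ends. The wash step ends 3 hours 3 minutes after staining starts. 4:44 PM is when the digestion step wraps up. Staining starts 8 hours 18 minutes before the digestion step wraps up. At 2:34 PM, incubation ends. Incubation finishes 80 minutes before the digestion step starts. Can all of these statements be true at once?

No

Staining starts at 4:44 PM − 498 min = 8:26 AM.
The wash step ends at 8:26 AM + 183 min = 11:29 AM.
The digestion step starts at 11:29 AM + 230 min = 3:19 PM.
Incubation ends at 3:19 PM − 80 min = 1:59 PM.
But incubation is also said to end at 2:34 PM — a 35-minute conflict.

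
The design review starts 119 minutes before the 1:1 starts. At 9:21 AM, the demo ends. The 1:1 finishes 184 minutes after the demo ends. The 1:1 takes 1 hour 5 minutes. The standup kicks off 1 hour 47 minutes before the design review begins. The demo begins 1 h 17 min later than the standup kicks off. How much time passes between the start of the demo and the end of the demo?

half an hour

The 1:1 ends at 9:21 AM + 184 min = 12:25 PM.
The 1:1 starts at 12:25 PM − 65 min = 11:20 AM.
The design review starts at 11:20 AM − 119 min = 9:21 AM.
The standup starts at 9:21 AM − 107 min = 7:34 AM.
The demo starts at 7:34 AM + 77 min = 8:51 AM.
From 8:51 AM to 9:21 AM is half an hour.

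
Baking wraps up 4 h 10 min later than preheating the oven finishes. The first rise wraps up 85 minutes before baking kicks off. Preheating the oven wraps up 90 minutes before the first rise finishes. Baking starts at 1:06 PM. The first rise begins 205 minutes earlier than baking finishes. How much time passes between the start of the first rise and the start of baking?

2 h 10 min

The first rise ends at 1:06 PM − 85 min = 11:41 AM.
Preheating the oven ends at 11:41 AM − 90 min = 10:11 AM.
Baking ends at 10:11 AM + 250 min = 2:21 PM.
The first rise starts at 2:21 PM − 205 min = 10:56 AM.
From 10:56 AM to 1:06 PM is 2 h 10 min.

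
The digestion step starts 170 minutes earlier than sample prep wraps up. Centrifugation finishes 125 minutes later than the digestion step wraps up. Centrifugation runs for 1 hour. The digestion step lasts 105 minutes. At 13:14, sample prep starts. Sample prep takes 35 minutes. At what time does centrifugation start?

Sample prep ends at 13:14 + 35 min = 13:49.
The digestion step starts at 13:49 − 170 min = 10:59.
The digestion step ends at 10:59 + 105 min = 12:44.
Centrifugation ends at 12:44 + 125 min = 14:49.
Centrifugation starts at 14:49 − 60 min = 13:49.

13:49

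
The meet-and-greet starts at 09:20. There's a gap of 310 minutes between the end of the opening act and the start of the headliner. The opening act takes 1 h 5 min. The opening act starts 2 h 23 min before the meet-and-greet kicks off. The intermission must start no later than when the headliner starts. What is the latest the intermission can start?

13:12

The opening act starts at 09:20 − 143 min = 06:57.
The opening act ends at 06:57 + 65 min = 08:02.
The headliner starts at 08:02 + 310 min = 13:12.
The intermission is bounded by the headliner, so the latest it can start is 13:12.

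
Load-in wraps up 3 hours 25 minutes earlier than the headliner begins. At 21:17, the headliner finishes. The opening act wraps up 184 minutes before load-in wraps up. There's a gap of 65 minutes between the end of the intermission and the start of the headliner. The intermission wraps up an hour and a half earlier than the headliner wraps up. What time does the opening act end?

The intermission ends at 21:17 − 90 min = 19:47.
The headliner starts at 19:47 + 65 min = 20:52.
Load-in ends at 20:52 − 205 min = 17:27.
The opening act ends at 17:27 − 184 min = 14:23.

14:23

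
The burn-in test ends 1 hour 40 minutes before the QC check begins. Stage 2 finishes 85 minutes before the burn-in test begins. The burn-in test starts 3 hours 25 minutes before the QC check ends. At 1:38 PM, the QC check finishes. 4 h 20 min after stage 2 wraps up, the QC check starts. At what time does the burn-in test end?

11:28 AM

The burn-in test starts at 1:38 PM − 205 min = 10:13 AM.
Stage 2 ends at 10:13 AM − 85 min = 8:48 AM.
The QC check starts at 8:48 AM + 260 min = 1:08 PM.
The burn-in test ends at 1:08 PM − 100 min = 11:28 AM.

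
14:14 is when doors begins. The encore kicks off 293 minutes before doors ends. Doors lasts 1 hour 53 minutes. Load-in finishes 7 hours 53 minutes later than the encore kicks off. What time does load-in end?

Doors ends at 14:14 + 113 min = 16:07.
The encore starts at 16:07 − 293 min = 11:14.
Load-in ends at 11:14 + 473 min = 19:07.

19:07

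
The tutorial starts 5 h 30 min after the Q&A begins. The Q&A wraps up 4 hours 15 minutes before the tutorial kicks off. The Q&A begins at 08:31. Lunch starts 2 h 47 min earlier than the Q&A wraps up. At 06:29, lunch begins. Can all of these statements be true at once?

The tutorial starts at 08:31 + 330 min = 14:01.
The Q&A ends at 14:01 − 255 min = 09:46.
Lunch starts at 09:46 − 167 min = 06:59.
But lunch is also said to start at 06:29 — a 30-minute conflict.

No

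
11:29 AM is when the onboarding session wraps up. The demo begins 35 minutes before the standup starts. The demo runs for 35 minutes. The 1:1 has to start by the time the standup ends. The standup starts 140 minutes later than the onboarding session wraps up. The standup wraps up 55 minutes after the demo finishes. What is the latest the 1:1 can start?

The standup starts at 11:29 AM + 140 min = 1:49 PM.
The demo starts at 1:49 PM − 35 min = 1:14 PM.
The demo ends at 1:14 PM + 35 min = 1:49 PM.
The standup ends at 1:49 PM + 55 min = 2:44 PM.
The 1:1 is bounded by the standup, so the latest it can start is 2:44 PM.

2:44 PM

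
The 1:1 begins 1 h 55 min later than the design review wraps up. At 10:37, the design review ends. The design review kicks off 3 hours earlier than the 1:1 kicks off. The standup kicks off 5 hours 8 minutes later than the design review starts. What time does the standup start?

The 1:1 starts at 10:37 + 115 min = 12:32.
The design review starts at 12:32 − 180 min = 09:32.
The standup starts at 09:32 + 308 min = 14:40.

14:40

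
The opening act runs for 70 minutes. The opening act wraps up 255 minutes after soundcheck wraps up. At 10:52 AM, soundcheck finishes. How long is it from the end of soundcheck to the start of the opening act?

185 minutes

The opening act ends at 10:52 AM + 255 min = 3:07 PM.
The opening act starts at 3:07 PM − 70 min = 1:57 PM.
From 10:52 AM to 1:57 PM is 185 minutes.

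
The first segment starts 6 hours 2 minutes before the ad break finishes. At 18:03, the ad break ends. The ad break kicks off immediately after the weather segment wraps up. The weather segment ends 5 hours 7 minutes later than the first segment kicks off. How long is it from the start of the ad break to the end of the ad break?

55 minutes

The first segment starts at 18:03 − 362 min = 12:01.
The weather segment ends at 12:01 + 307 min = 17:08.
So the ad break starts at 17:08.
From 17:08 to 18:03 is 55 minutes.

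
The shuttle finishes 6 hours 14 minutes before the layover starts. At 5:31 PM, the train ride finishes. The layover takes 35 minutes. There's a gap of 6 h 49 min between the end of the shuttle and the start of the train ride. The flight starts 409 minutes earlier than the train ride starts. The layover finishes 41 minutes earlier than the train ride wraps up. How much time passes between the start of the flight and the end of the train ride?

The layover ends at 5:31 PM − 41 min = 4:50 PM.
The layover starts at 4:50 PM − 35 min = 4:15 PM.
The shuttle ends at 4:15 PM − 374 min = 10:01 AM.
The train ride starts at 10:01 AM + 409 min = 4:50 PM.
The flight starts at 4:50 PM − 409 min = 10:01 AM.
From 10:01 AM to 5:31 PM is 7 hours 30 minutes.

7 hours 30 minutes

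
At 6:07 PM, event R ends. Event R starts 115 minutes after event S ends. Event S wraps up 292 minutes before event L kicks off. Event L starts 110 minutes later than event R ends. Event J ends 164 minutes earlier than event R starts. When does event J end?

Event L starts at 6:07 PM + 110 min = 7:57 PM.
Event S ends at 7:57 PM − 292 min = 3:05 PM.
Event R starts at 3:05 PM + 115 min = 5:00 PM.
Event J ends at 5:00 PM − 164 min = 2:16 PM.

2:16 PM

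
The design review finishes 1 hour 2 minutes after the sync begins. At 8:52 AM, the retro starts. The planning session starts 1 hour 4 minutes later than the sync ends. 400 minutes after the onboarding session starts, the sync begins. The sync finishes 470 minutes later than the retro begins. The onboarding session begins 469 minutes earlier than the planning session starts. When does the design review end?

5:39 PM

The sync ends at 8:52 AM + 470 min = 4:42 PM.
The planning session starts at 4:42 PM + 64 min = 5:46 PM.
The onboarding session starts at 5:46 PM − 469 min = 9:57 AM.
The sync starts at 9:57 AM + 400 min = 4:37 PM.
The design review ends at 4:37 PM + 62 min = 5:39 PM.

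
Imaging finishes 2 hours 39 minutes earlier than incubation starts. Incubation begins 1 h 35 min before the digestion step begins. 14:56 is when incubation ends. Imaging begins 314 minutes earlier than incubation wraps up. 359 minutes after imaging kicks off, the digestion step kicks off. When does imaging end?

Imaging starts at 14:56 − 314 min = 09:42.
The digestion step starts at 09:42 + 359 min = 15:41.
Incubation starts at 15:41 − 95 min = 14:06.
Imaging ends at 14:06 − 159 min = 11:27.

11:27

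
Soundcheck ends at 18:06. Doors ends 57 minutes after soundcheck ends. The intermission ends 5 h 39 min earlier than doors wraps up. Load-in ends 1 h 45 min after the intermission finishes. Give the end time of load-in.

15:09

Doors ends at 18:06 + 57 min = 19:03.
The intermission ends at 19:03 − 339 min = 13:24.
Load-in ends at 13:24 + 105 min = 15:09.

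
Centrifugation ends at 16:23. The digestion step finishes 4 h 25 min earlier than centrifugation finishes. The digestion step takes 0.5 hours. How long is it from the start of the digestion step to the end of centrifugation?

4 hours 55 minutes

The digestion step ends at 16:23 − 265 min = 11:58.
The digestion step starts at 11:58 − 30 min = 11:28.
From 11:28 to 16:23 is 4 hours 55 minutes.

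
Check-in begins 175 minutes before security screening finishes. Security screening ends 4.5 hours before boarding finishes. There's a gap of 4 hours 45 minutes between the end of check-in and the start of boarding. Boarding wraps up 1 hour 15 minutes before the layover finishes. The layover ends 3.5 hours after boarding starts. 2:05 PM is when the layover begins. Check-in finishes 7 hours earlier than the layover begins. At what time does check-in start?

6:40 AM

Check-in ends at 2:05 PM − 420 min = 7:05 AM.
Boarding starts at 7:05 AM + 285 min = 11:50 AM.
The layover ends at 11:50 AM + 210 min = 3:20 PM.
Boarding ends at 3:20 PM − 75 min = 2:05 PM.
Security screening ends at 2:05 PM − 270 min = 9:35 AM.
Check-in starts at 9:35 AM − 175 min = 6:40 AM.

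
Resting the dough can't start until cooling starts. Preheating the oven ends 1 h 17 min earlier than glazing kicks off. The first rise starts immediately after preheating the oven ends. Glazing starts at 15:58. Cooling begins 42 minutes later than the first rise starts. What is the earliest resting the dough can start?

Preheating the oven ends at 15:58 − 77 min = 14:41.
So the first rise starts at 14:41.
Cooling starts at 14:41 + 42 min = 15:23.
Resting the dough is bounded by cooling, so the earliest it can start is 15:23.

15:23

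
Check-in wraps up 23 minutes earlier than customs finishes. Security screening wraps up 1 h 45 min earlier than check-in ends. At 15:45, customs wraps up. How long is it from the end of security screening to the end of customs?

2 hours 8 minutes

Check-in ends at 15:45 − 23 min = 15:22.
Security screening ends at 15:22 − 105 min = 13:37.
From 13:37 to 15:45 is 2 hours 8 minutes.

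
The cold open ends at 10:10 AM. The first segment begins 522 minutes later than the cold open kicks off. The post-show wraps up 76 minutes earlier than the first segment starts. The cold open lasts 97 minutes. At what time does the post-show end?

3:59 PM

The cold open starts at 10:10 AM − 97 min = 8:33 AM.
The first segment starts at 8:33 AM + 522 min = 5:15 PM.
The post-show ends at 5:15 PM − 76 min = 3:59 PM.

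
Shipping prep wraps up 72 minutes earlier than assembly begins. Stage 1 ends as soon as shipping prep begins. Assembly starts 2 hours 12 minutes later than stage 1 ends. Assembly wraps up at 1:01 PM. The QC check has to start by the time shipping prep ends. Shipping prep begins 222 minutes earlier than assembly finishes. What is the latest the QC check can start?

10:19 AM

Shipping prep starts at 1:01 PM − 222 min = 9:19 AM.
So stage 1 ends at 9:19 AM.
Assembly starts at 9:19 AM + 132 min = 11:31 AM.
Shipping prep ends at 11:31 AM − 72 min = 10:19 AM.
The QC check is bounded by shipping prep, so the latest it can start is 10:19 AM.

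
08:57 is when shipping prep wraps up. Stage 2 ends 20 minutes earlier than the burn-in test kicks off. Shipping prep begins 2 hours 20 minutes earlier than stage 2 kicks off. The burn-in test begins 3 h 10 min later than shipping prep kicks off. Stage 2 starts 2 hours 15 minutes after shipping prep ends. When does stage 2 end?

11:42

Stage 2 starts at 08:57 + 135 min = 11:12.
Shipping prep starts at 11:12 − 140 min = 08:52.
The burn-in test starts at 08:52 + 190 min = 12:02.
Stage 2 ends at 12:02 − 20 min = 11:42.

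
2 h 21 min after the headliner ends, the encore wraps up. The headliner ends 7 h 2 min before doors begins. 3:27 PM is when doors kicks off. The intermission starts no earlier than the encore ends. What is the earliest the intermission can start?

The headliner ends at 3:27 PM − 422 min = 8:25 AM.
The encore ends at 8:25 AM + 141 min = 10:46 AM.
The intermission is bounded by the encore, so the earliest it can start is 10:46 AM.

10:46 AM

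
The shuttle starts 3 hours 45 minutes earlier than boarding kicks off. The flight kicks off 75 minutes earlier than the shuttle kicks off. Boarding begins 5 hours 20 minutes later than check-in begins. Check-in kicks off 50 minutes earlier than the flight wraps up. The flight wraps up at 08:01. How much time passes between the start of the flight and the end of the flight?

half an hour

Check-in starts at 08:01 − 50 min = 07:11.
Boarding starts at 07:11 + 320 min = 12:31.
The shuttle starts at 12:31 − 225 min = 08:46.
The flight starts at 08:46 − 75 min = 07:31.
From 07:31 to 08:01 is half an hour.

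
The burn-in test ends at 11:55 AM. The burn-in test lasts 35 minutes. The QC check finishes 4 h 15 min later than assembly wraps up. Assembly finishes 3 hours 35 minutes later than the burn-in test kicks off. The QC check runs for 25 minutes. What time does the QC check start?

The burn-in test starts at 11:55 AM − 35 min = 11:20 AM.
Assembly ends at 11:20 AM + 215 min = 2:55 PM.
The QC check ends at 2:55 PM + 255 min = 7:10 PM.
The QC check starts at 7:10 PM − 25 min = 6:45 PM.

6:45 PM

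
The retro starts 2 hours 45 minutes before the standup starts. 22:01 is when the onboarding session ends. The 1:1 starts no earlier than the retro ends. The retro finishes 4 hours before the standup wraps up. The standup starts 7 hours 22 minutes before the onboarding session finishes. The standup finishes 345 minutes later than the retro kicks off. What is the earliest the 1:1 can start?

The standup starts at 22:01 − 442 min = 14:39.
The retro starts at 14:39 − 165 min = 11:54.
The standup ends at 11:54 + 345 min = 17:39.
The retro ends at 17:39 − 240 min = 13:39.
The 1:1 is bounded by the retro, so the earliest it can start is 13:39.

13:39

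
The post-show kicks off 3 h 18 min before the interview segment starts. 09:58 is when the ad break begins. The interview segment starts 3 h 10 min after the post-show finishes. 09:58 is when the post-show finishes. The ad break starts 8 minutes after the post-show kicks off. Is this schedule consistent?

Yes

The interview segment starts at 09:58 + 190 min = 13:08.
The post-show starts at 13:08 − 198 min = 09:50.
The ad break starts at 09:50 + 8 min = 09:58.
That matches the stated 09:58, so the schedule is consistent.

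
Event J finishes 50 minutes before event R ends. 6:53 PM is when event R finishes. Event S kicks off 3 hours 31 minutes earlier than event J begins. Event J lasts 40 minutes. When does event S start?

1:52 PM

Event J ends at 6:53 PM − 50 min = 6:03 PM.
Event J starts at 6:03 PM − 40 min = 5:23 PM.
Event S starts at 5:23 PM − 211 min = 1:52 PM.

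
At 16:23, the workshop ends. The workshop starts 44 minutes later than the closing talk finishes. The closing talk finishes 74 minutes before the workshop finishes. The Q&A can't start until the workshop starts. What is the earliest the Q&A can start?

The closing talk ends at 16:23 − 74 min = 15:09.
The workshop starts at 15:09 + 44 min = 15:53.
The Q&A is bounded by the workshop, so the earliest it can start is 15:53.

15:53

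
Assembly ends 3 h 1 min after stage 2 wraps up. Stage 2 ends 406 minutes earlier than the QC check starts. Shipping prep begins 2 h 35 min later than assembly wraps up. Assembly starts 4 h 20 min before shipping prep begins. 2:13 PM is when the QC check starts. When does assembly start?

Stage 2 ends at 2:13 PM − 406 min = 7:27 AM.
Assembly ends at 7:27 AM + 181 min = 10:28 AM.
Shipping prep starts at 10:28 AM + 155 min = 1:03 PM.
Assembly starts at 1:03 PM − 260 min = 8:43 AM.

8:43 AM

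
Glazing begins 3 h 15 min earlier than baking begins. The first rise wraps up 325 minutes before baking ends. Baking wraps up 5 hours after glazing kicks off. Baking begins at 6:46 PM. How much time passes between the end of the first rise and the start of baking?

220 minutes

Glazing starts at 6:46 PM − 195 min = 3:31 PM.
Baking ends at 3:31 PM + 300 min = 8:31 PM.
The first rise ends at 8:31 PM − 325 min = 3:06 PM.
From 3:06 PM to 6:46 PM is 220 minutes.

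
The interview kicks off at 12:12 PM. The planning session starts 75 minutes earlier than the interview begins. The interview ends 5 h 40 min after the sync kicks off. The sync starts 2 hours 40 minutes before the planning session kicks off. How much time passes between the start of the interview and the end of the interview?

The planning session starts at 12:12 PM − 75 min = 10:57 AM.
The sync starts at 10:57 AM − 160 min = 8:17 AM.
The interview ends at 8:17 AM + 340 min = 1:57 PM.
From 12:12 PM to 1:57 PM is 105 minutes.

105 minutes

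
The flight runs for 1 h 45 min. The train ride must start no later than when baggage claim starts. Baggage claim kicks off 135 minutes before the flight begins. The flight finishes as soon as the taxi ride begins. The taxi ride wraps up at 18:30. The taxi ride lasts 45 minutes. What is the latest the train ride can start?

13:45

The taxi ride starts at 18:30 − 45 min = 17:45.
So the flight ends at 17:45.
The flight starts at 17:45 − 105 min = 16:00.
Baggage claim starts at 16:00 − 135 min = 13:45.
The train ride is bounded by baggage claim, so the latest it can start is 13:45.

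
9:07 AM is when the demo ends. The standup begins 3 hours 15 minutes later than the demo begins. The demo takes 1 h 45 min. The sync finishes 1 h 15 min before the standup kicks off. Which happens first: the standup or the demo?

the demo

The demo starts at 9:07 AM − 105 min = 7:22 AM.
The standup starts at 7:22 AM + 195 min = 10:37 AM.
The standup starts at 10:37 AM and the demo starts at 7:22 AM, so the demo is first.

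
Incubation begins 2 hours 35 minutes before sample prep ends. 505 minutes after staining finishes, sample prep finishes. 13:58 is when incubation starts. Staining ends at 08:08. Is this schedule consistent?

Yes

Sample prep ends at 08:08 + 505 min = 16:33.
Incubation starts at 16:33 − 155 min = 13:58.
That matches the stated 13:58, so the schedule is consistent.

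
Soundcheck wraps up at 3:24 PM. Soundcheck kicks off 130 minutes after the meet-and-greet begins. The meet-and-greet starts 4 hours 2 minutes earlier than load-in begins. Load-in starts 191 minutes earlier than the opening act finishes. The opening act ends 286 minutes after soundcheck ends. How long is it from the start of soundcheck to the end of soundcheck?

The opening act ends at 3:24 PM + 286 min = 8:10 PM.
Load-in starts at 8:10 PM − 191 min = 4:59 PM.
The meet-and-greet starts at 4:59 PM − 242 min = 12:57 PM.
Soundcheck starts at 12:57 PM + 130 min = 3:07 PM.
From 3:07 PM to 3:24 PM is 17 minutes.

17 minutes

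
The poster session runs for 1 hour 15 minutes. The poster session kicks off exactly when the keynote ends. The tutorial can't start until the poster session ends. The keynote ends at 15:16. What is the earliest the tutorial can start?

16:31

The poster session starts at 15:16.
The poster session ends at 15:16 + 75 min = 16:31.
The tutorial is bounded by the poster session, so the earliest it can start is 16:31.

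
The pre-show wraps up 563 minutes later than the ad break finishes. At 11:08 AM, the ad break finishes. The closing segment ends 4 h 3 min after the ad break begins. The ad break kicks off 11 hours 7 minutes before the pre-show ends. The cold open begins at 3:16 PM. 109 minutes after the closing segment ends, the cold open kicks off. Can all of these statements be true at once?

Yes

The pre-show ends at 11:08 AM + 563 min = 8:31 PM.
The ad break starts at 8:31 PM − 667 min = 9:24 AM.
The closing segment ends at 9:24 AM + 243 min = 1:27 PM.
The cold open starts at 1:27 PM + 109 min = 3:16 PM.
That matches the stated 3:16 PM, so the schedule is consistent.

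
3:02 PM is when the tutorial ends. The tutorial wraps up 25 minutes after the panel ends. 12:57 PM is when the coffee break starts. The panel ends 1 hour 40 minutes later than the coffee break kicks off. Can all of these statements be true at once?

The panel ends at 12:57 PM + 100 min = 2:37 PM.
The tutorial ends at 2:37 PM + 25 min = 3:02 PM.
That matches the stated 3:02 PM, so the schedule is consistent.

Yes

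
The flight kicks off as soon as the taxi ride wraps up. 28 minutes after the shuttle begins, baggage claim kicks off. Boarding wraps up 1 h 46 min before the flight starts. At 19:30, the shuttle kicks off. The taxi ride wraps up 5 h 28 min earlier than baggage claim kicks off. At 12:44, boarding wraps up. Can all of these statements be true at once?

Yes

Baggage claim starts at 19:30 + 28 min = 19:58.
The taxi ride ends at 19:58 − 328 min = 14:30.
So the flight starts at 14:30.
Boarding ends at 14:30 − 106 min = 12:44.
That matches the stated 12:44, so the schedule is consistent.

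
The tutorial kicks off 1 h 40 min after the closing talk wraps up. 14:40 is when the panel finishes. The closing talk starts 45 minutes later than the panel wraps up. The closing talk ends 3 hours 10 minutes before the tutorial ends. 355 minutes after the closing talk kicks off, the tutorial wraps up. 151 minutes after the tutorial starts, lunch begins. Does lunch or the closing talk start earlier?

the closing talk

The closing talk starts at 14:40 + 45 min = 15:25.
The tutorial ends at 15:25 + 355 min = 21:20.
The closing talk ends at 21:20 − 190 min = 18:10.
The tutorial starts at 18:10 + 100 min = 19:50.
Lunch starts at 19:50 + 151 min = 22:21.
Lunch starts at 22:21 and the closing talk starts at 15:25, so the closing talk is first.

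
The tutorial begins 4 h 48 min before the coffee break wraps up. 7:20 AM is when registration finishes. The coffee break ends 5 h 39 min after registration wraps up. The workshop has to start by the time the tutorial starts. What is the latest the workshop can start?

The coffee break ends at 7:20 AM + 339 min = 12:59 PM.
The tutorial starts at 12:59 PM − 288 min = 8:11 AM.
The workshop is bounded by the tutorial, so the latest it can start is 8:11 AM.

8:11 AM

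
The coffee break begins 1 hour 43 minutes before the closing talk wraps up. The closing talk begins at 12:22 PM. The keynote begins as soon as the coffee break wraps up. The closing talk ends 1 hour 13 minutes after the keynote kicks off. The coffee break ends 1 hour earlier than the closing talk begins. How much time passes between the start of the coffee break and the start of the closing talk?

The coffee break ends at 12:22 PM − 60 min = 11:22 AM.
So the keynote starts at 11:22 AM.
The closing talk ends at 11:22 AM + 73 min = 12:35 PM.
The coffee break starts at 12:35 PM − 103 min = 10:52 AM.
From 10:52 AM to 12:22 PM is an hour and a half.

an hour and a half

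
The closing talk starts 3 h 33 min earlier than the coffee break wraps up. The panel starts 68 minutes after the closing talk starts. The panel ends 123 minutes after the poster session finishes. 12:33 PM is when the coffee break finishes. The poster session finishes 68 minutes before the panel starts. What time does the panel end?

11:03 AM

The closing talk starts at 12:33 PM − 213 min = 9:00 AM.
The panel starts at 9:00 AM + 68 min = 10:08 AM.
The poster session ends at 10:08 AM − 68 min = 9:00 AM.
The panel ends at 9:00 AM + 123 min = 11:03 AM.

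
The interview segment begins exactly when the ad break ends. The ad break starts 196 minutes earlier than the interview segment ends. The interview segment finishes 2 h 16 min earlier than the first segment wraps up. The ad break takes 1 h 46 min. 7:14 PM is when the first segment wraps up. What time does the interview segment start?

The interview segment ends at 7:14 PM − 136 min = 4:58 PM.
The ad break starts at 4:58 PM − 196 min = 1:42 PM.
The ad break ends at 1:42 PM + 106 min = 3:28 PM.
So the interview segment starts at 3:28 PM.

3:28 PM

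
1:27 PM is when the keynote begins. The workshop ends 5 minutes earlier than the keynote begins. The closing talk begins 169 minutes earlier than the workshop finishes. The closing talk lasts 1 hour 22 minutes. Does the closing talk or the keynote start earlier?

the closing talk

The workshop ends at 1:27 PM − 5 min = 1:22 PM.
The closing talk starts at 1:22 PM − 169 min = 10:33 AM.
The closing talk starts at 10:33 AM and the keynote starts at 1:27 PM, so the closing talk is first.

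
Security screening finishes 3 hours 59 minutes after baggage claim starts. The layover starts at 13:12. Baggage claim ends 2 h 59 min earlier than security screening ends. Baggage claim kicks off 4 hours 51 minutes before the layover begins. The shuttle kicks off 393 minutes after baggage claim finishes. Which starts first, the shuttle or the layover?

the layover

Baggage claim starts at 13:12 − 291 min = 08:21.
Security screening ends at 08:21 + 239 min = 12:20.
Baggage claim ends at 12:20 − 179 min = 09:21.
The shuttle starts at 09:21 + 393 min = 15:54.
The shuttle starts at 15:54 and the layover starts at 13:12, so the layover is first.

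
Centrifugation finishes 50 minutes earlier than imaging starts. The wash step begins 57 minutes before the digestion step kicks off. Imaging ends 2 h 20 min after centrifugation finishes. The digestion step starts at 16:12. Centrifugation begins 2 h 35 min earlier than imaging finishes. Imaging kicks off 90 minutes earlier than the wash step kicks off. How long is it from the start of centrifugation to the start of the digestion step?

The wash step starts at 16:12 − 57 min = 15:15.
Imaging starts at 15:15 − 90 min = 13:45.
Centrifugation ends at 13:45 − 50 min = 12:55.
Imaging ends at 12:55 + 140 min = 15:15.
Centrifugation starts at 15:15 − 155 min = 12:40.
From 12:40 to 16:12 is 3 hours 32 minutes.

3 hours 32 minutes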